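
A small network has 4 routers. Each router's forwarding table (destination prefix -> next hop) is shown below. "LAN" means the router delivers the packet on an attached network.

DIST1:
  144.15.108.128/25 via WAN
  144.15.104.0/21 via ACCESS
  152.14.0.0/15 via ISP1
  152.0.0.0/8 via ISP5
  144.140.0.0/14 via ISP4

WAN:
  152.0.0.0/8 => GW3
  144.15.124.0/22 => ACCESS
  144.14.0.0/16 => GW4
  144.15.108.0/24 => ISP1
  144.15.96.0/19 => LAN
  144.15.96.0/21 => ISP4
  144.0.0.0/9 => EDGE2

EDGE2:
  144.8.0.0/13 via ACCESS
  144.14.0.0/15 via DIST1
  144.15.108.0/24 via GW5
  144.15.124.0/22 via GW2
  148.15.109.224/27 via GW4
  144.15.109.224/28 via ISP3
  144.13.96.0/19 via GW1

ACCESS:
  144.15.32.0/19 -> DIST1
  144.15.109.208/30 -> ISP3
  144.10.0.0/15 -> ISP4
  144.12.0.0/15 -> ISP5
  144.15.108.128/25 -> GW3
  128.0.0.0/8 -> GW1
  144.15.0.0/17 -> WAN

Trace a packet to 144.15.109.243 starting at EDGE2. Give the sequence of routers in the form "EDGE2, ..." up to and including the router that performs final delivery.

At EDGE2: longest match for 144.15.109.243 is 144.14.0.0/15 -> DIST1
At DIST1: longest match for 144.15.109.243 is 144.15.104.0/21 -> ACCESS
At ACCESS: longest match for 144.15.109.243 is 144.15.0.0/17 -> WAN
At WAN: longest match for 144.15.109.243 is 144.15.96.0/19 -> LAN

EDGE2, DIST1, ACCESS, WAN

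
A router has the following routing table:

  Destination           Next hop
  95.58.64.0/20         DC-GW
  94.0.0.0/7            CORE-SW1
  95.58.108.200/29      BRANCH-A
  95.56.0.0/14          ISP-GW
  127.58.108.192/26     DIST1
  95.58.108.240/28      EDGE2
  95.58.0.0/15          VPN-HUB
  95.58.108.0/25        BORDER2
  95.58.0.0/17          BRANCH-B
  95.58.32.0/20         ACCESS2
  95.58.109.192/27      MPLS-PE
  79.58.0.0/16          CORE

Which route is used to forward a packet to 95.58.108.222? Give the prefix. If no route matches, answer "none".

Entries matching 95.58.108.222:
  94.0.0.0/7 (94.0.0.0 - 95.255.255.255)
  95.56.0.0/14 (95.56.0.0 - 95.59.255.255)
  95.58.0.0/15 (95.58.0.0 - 95.59.255.255)
  95.58.0.0/17 (95.58.0.0 - 95.58.127.255)
Most specific is 95.58.0.0/17.

95.58.0.0/17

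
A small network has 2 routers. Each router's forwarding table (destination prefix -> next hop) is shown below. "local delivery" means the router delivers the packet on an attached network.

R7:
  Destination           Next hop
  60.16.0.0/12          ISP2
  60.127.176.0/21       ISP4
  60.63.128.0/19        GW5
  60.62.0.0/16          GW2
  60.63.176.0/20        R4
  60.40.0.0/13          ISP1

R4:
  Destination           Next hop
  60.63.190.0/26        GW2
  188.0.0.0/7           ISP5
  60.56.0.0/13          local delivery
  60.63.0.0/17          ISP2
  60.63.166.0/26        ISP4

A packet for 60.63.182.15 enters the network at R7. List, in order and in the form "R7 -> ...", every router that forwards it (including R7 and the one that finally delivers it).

At R7: longest match for 60.63.182.15 is 60.63.176.0/20 -> R4
At R4: longest match for 60.63.182.15 is 60.56.0.0/13 -> local delivery

R7 -> R4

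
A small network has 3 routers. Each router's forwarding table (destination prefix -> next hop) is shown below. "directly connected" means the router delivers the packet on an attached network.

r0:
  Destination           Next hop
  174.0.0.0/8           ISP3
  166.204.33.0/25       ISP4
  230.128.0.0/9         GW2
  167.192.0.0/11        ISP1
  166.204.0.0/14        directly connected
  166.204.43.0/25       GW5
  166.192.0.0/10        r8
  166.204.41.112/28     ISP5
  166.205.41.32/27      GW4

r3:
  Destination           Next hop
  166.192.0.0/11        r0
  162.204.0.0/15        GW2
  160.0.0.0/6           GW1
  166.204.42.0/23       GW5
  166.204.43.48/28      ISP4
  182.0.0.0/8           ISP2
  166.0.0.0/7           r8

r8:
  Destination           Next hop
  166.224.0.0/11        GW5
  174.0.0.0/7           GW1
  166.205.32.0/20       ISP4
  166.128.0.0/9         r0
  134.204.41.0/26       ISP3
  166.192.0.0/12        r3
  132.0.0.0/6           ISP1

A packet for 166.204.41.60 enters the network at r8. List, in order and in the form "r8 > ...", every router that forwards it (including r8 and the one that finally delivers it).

At r8: longest match for 166.204.41.60 is 166.192.0.0/12 -> r3
At r3: longest match for 166.204.41.60 is 166.192.0.0/11 -> r0
At r0: longest match for 166.204.41.60 is 166.204.0.0/14 -> directly connected

r8 > r3 > r0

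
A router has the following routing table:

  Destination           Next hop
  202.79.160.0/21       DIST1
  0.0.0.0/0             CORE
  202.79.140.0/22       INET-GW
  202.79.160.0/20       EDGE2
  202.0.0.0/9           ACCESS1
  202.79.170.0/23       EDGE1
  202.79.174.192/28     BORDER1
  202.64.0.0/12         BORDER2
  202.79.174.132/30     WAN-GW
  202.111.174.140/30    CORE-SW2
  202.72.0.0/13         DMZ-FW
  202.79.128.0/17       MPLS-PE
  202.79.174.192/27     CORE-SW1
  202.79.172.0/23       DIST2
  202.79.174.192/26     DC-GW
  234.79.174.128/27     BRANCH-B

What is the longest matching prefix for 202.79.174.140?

202.79.160.0/20

Entries matching 202.79.174.140:
  0.0.0.0/0 (default, matches everything)
  202.0.0.0/9 (202.0.0.0 - 202.127.255.255)
  202.64.0.0/12 (202.64.0.0 - 202.79.255.255)
  202.72.0.0/13 (202.72.0.0 - 202.79.255.255)
  202.79.128.0/17 (202.79.128.0 - 202.79.255.255)
  202.79.160.0/20 (202.79.160.0 - 202.79.175.255)
Most specific is 202.79.160.0/20.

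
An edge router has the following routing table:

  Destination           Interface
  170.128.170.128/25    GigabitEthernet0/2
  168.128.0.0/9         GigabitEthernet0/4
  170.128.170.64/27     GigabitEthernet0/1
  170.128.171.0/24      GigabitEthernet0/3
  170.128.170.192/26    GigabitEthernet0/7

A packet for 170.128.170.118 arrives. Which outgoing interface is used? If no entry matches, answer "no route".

no route

No entry's prefix contains 170.128.170.118; there is no default route.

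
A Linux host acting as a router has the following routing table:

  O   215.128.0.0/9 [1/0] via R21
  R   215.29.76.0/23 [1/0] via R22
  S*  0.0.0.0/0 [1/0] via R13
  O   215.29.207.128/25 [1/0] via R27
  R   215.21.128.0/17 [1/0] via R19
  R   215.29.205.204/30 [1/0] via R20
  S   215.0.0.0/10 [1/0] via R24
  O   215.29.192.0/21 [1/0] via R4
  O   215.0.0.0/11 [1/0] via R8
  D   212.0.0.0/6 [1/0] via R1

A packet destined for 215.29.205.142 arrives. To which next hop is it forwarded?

Routes whose prefix contains 215.29.205.142:
  0.0.0.0/0 (default, matches everything) -> R13
  212.0.0.0/6 (212.0.0.0 - 215.255.255.255) -> R1
  215.0.0.0/10 (215.0.0.0 - 215.63.255.255) -> R24
  215.0.0.0/11 (215.0.0.0 - 215.31.255.255) -> R8
More-specific entries that do NOT match:
  215.29.205.204/30 (215.29.205.204 - 215.29.205.207) does not contain 215.29.205.142
  215.29.207.128/25 (215.29.207.128 - 215.29.207.255) does not contain 215.29.205.142
  215.29.76.0/23 (215.29.76.0 - 215.29.77.255) does not contain 215.29.205.142
  215.29.192.0/21 (215.29.192.0 - 215.29.199.255) does not contain 215.29.205.142
  215.21.128.0/17 (215.21.128.0 - 215.21.255.255) does not contain 215.29.205.142
Longest matching prefix is /11 -> next hop R8.

R8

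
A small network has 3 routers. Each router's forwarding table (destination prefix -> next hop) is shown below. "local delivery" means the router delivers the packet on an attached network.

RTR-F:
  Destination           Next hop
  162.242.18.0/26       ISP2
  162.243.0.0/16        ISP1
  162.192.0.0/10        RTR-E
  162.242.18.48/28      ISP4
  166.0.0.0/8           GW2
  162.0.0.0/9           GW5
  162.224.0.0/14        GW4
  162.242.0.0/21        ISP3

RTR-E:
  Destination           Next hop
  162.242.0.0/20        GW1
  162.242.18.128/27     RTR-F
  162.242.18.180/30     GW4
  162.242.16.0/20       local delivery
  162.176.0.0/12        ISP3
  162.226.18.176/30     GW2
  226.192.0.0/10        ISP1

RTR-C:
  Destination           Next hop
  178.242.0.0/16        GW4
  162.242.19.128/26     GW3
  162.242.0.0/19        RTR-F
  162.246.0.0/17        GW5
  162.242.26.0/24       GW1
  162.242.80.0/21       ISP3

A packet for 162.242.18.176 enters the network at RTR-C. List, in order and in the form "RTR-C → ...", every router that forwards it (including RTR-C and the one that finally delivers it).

At RTR-C: longest match for 162.242.18.176 is 162.242.0.0/19 -> RTR-F
At RTR-F: longest match for 162.242.18.176 is 162.192.0.0/10 -> RTR-E
At RTR-E: longest match for 162.242.18.176 is 162.242.16.0/20 -> local delivery

RTR-C → RTR-F → RTR-E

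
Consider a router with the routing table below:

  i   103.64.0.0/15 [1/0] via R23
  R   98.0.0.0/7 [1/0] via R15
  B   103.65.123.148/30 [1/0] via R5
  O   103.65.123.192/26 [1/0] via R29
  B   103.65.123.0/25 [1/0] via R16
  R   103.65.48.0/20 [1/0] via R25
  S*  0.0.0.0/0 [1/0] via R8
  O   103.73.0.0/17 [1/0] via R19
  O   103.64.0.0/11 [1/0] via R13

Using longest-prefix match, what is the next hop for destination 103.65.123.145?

Routes whose prefix contains 103.65.123.145:
  0.0.0.0/0 (default, matches everything) -> R8
  103.64.0.0/11 (103.64.0.0 - 103.95.255.255) -> R13
  103.64.0.0/15 (103.64.0.0 - 103.65.255.255) -> R23
More-specific entries that do NOT match:
  103.65.123.148/30 (103.65.123.148 - 103.65.123.151) does not contain 103.65.123.145
  103.65.123.192/26 (103.65.123.192 - 103.65.123.255) does not contain 103.65.123.145
  103.65.123.0/25 (103.65.123.0 - 103.65.123.127) does not contain 103.65.123.145
  103.65.48.0/20 (103.65.48.0 - 103.65.63.255) does not contain 103.65.123.145
  103.73.0.0/17 (103.73.0.0 - 103.73.127.255) does not contain 103.65.123.145
Longest matching prefix is /15 -> next hop R23.

R23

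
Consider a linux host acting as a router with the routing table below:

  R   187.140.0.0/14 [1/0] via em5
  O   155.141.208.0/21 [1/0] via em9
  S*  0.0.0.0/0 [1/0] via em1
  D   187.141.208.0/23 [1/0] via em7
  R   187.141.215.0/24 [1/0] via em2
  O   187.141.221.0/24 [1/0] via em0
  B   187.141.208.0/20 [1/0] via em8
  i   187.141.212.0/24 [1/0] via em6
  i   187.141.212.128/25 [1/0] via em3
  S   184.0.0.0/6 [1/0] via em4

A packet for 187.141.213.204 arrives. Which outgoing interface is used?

em8

Routes whose prefix contains 187.141.213.204:
  0.0.0.0/0 (default, matches everything) -> em1
  184.0.0.0/6 (184.0.0.0 - 187.255.255.255) -> em4
  187.140.0.0/14 (187.140.0.0 - 187.143.255.255) -> em5
  187.141.208.0/20 (187.141.208.0 - 187.141.223.255) -> em8
More-specific entries that do NOT match:
  187.141.212.128/25 (187.141.212.128 - 187.141.212.255) does not contain 187.141.213.204
  187.141.215.0/24 (187.141.215.0 - 187.141.215.255) does not contain 187.141.213.204
  187.141.221.0/24 (187.141.221.0 - 187.141.221.255) does not contain 187.141.213.204
  187.141.212.0/24 (187.141.212.0 - 187.141.212.255) does not contain 187.141.213.204
  187.141.208.0/23 (187.141.208.0 - 187.141.209.255) does not contain 187.141.213.204
  155.141.208.0/21 (155.141.208.0 - 155.141.215.255) does not contain 187.141.213.204
Longest matching prefix is /20 -> interface em8.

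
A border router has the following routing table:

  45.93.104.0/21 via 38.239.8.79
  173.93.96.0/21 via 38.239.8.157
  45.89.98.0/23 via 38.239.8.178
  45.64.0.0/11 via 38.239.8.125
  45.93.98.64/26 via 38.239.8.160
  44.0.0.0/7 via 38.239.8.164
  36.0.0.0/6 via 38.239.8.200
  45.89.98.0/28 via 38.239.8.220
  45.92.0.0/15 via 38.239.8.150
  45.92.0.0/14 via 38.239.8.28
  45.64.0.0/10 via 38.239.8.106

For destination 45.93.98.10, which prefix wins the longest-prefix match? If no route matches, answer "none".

45.92.0.0/15

Entries matching 45.93.98.10:
  44.0.0.0/7 (44.0.0.0 - 45.255.255.255)
  45.64.0.0/10 (45.64.0.0 - 45.127.255.255)
  45.64.0.0/11 (45.64.0.0 - 45.95.255.255)
  45.92.0.0/14 (45.92.0.0 - 45.95.255.255)
  45.92.0.0/15 (45.92.0.0 - 45.93.255.255)
Most specific is 45.92.0.0/15.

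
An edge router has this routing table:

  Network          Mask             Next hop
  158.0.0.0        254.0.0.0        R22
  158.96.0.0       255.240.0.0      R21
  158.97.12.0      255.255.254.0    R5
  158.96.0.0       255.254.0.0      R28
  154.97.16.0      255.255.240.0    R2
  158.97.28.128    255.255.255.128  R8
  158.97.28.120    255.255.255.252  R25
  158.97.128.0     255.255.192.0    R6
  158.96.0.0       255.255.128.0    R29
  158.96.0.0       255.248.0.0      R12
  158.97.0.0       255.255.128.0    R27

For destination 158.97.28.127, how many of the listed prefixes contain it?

Prefixes containing 158.97.28.127:
  158.0.0.0/7 (158.0.0.0 - 159.255.255.255)
  158.96.0.0/12 (158.96.0.0 - 158.111.255.255)
  158.96.0.0/13 (158.96.0.0 - 158.103.255.255)
  158.96.0.0/15 (158.96.0.0 - 158.97.255.255)
  158.97.0.0/17 (158.97.0.0 - 158.97.127.255)
Total matching entries: 5.

5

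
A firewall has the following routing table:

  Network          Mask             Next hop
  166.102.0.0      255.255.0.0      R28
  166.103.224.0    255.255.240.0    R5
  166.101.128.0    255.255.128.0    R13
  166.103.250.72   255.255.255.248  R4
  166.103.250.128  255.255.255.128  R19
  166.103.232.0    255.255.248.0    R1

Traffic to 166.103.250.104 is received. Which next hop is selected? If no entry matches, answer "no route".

no route

No entry's prefix contains 166.103.250.104; there is no default route.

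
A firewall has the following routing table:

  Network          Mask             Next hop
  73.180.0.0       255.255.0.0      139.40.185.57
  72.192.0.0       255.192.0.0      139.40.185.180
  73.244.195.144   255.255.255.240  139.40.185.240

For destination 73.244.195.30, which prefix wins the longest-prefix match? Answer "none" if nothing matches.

none

73.244.195.30 is outside every listed prefix and there is no default route.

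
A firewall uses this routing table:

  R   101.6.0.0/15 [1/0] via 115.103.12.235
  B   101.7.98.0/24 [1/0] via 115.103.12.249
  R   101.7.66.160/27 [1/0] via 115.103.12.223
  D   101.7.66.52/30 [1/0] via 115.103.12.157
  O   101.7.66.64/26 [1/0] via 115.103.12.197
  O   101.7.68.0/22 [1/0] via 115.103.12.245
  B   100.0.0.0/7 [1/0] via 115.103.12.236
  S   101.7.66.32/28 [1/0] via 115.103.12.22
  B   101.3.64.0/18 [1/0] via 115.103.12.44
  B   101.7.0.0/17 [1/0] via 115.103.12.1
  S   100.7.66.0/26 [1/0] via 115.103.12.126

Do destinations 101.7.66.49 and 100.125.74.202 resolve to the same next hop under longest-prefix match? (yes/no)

101.7.66.49: longest match 101.7.0.0/17 -> 115.103.12.1
100.125.74.202: longest match 100.0.0.0/7 -> 115.103.12.236

no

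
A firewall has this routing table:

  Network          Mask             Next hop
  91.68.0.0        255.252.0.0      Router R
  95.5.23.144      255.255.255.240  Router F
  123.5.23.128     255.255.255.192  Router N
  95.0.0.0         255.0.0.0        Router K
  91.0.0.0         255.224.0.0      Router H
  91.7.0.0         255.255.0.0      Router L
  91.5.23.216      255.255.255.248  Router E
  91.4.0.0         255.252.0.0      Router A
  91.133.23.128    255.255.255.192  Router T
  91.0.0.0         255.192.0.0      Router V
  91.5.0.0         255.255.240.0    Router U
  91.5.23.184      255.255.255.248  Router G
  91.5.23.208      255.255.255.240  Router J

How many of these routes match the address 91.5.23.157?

Prefixes containing 91.5.23.157:
  91.0.0.0/10 (91.0.0.0 - 91.63.255.255)
  91.0.0.0/11 (91.0.0.0 - 91.31.255.255)
  91.4.0.0/14 (91.4.0.0 - 91.7.255.255)
Total matching entries: 3.

3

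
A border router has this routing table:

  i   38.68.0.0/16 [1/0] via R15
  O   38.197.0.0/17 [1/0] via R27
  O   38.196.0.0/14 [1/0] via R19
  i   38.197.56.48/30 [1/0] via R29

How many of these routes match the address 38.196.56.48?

Prefixes containing 38.196.56.48:
  38.196.0.0/14 (38.196.0.0 - 38.199.255.255)
Total matching entries: 1.

1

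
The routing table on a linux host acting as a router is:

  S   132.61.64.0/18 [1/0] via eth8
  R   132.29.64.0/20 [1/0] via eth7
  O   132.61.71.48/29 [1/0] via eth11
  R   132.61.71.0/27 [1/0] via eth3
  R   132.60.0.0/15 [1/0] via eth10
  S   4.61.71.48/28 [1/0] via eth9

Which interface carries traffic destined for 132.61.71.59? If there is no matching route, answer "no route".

eth8

Routes whose prefix contains 132.61.71.59:
  132.60.0.0/15 (132.60.0.0 - 132.61.255.255) -> eth10
  132.61.64.0/18 (132.61.64.0 - 132.61.127.255) -> eth8
More-specific entries that do NOT match:
  132.61.71.48/29 (132.61.71.48 - 132.61.71.55) does not contain 132.61.71.59
  4.61.71.48/28 (4.61.71.48 - 4.61.71.63) does not contain 132.61.71.59
  132.61.71.0/27 (132.61.71.0 - 132.61.71.31) does not contain 132.61.71.59
  132.29.64.0/20 (132.29.64.0 - 132.29.79.255) does not contain 132.61.71.59
Longest matching prefix is /18 -> interface eth8.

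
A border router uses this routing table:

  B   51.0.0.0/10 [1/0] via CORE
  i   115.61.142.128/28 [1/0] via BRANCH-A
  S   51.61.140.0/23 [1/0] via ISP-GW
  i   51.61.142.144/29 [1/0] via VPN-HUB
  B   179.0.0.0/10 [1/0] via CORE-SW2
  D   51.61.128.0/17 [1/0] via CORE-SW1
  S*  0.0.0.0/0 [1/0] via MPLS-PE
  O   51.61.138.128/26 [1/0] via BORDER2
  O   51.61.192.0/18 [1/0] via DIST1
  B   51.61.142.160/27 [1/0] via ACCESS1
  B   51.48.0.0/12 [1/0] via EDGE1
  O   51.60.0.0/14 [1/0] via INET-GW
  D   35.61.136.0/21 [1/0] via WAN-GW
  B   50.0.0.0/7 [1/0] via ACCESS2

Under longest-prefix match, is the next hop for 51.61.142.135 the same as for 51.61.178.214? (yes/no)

yes

51.61.142.135: longest match 51.61.128.0/17 -> CORE-SW1
51.61.178.214: longest match 51.61.128.0/17 -> CORE-SW1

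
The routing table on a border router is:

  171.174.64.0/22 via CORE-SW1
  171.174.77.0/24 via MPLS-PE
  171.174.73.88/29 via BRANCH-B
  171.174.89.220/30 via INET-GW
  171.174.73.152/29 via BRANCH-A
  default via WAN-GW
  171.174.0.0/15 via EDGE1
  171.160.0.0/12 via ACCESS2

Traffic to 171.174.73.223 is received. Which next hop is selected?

EDGE1

Routes whose prefix contains 171.174.73.223:
  0.0.0.0/0 (default, matches everything) -> WAN-GW
  171.160.0.0/12 (171.160.0.0 - 171.175.255.255) -> ACCESS2
  171.174.0.0/15 (171.174.0.0 - 171.175.255.255) -> EDGE1
More-specific entries that do NOT match:
  171.174.89.220/30 (171.174.89.220 - 171.174.89.223) does not contain 171.174.73.223
  171.174.73.88/29 (171.174.73.88 - 171.174.73.95) does not contain 171.174.73.223
  171.174.73.152/29 (171.174.73.152 - 171.174.73.159) does not contain 171.174.73.223
  171.174.77.0/24 (171.174.77.0 - 171.174.77.255) does not contain 171.174.73.223
  171.174.64.0/22 (171.174.64.0 - 171.174.67.255) does not contain 171.174.73.223
Longest matching prefix is /15 -> next hop EDGE1.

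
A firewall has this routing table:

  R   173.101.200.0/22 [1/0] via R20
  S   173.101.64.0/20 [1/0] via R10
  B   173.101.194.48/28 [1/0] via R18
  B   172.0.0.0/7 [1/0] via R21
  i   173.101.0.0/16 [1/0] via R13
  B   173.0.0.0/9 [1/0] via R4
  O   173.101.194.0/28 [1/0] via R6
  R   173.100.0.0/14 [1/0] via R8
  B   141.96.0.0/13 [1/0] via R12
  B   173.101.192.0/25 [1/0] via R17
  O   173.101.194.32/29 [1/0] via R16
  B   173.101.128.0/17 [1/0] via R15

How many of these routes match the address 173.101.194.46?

5

Prefixes containing 173.101.194.46:
  172.0.0.0/7 (172.0.0.0 - 173.255.255.255)
  173.0.0.0/9 (173.0.0.0 - 173.127.255.255)
  173.100.0.0/14 (173.100.0.0 - 173.103.255.255)
  173.101.0.0/16 (173.101.0.0 - 173.101.255.255)
  173.101.128.0/17 (173.101.128.0 - 173.101.255.255)
Total matching entries: 5.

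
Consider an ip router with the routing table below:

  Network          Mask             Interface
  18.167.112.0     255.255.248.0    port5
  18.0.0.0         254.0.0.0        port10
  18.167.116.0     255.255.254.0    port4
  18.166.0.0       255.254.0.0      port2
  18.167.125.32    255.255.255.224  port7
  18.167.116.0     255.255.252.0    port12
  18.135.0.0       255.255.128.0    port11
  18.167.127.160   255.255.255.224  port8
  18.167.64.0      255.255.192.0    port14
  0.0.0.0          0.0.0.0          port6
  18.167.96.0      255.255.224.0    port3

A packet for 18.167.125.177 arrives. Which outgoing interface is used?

port3

Routes whose prefix contains 18.167.125.177:
  0.0.0.0/0 (default, matches everything) -> port6
  18.0.0.0/7 (18.0.0.0 - 19.255.255.255) -> port10
  18.166.0.0/15 (18.166.0.0 - 18.167.255.255) -> port2
  18.167.64.0/18 (18.167.64.0 - 18.167.127.255) -> port14
  18.167.96.0/19 (18.167.96.0 - 18.167.127.255) -> port3
More-specific entries that do NOT match:
  18.167.125.32/27 (18.167.125.32 - 18.167.125.63) does not contain 18.167.125.177
  18.167.127.160/27 (18.167.127.160 - 18.167.127.191) does not contain 18.167.125.177
  18.167.116.0/23 (18.167.116.0 - 18.167.117.255) does not contain 18.167.125.177
  18.167.116.0/22 (18.167.116.0 - 18.167.119.255) does not contain 18.167.125.177
  18.167.112.0/21 (18.167.112.0 - 18.167.119.255) does not contain 18.167.125.177
Longest matching prefix is /19 -> interface port3.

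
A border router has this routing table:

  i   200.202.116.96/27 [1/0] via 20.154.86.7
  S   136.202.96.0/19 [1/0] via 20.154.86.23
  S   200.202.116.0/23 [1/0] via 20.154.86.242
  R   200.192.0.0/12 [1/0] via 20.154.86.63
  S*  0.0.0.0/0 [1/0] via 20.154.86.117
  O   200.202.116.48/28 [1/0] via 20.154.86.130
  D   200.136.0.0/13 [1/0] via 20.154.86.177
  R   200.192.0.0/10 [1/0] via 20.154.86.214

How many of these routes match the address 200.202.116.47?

Prefixes containing 200.202.116.47:
  0.0.0.0/0 (default, matches everything)
  200.192.0.0/10 (200.192.0.0 - 200.255.255.255)
  200.192.0.0/12 (200.192.0.0 - 200.207.255.255)
  200.202.116.0/23 (200.202.116.0 - 200.202.117.255)
Total matching entries: 4.

4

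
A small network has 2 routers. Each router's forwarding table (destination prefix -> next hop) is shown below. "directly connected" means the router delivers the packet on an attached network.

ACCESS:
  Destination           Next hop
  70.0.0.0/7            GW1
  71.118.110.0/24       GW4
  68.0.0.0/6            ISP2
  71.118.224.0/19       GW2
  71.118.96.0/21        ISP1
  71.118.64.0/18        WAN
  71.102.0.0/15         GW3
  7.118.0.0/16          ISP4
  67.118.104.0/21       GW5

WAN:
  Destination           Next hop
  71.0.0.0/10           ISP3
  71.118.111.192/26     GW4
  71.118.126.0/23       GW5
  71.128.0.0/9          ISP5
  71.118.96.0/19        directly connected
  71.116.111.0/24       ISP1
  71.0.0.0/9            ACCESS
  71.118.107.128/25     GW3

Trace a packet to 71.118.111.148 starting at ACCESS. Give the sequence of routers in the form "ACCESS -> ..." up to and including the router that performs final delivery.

At ACCESS: longest match for 71.118.111.148 is 71.118.64.0/18 -> WAN
At WAN: longest match for 71.118.111.148 is 71.118.96.0/19 -> directly connected

ACCESS -> WAN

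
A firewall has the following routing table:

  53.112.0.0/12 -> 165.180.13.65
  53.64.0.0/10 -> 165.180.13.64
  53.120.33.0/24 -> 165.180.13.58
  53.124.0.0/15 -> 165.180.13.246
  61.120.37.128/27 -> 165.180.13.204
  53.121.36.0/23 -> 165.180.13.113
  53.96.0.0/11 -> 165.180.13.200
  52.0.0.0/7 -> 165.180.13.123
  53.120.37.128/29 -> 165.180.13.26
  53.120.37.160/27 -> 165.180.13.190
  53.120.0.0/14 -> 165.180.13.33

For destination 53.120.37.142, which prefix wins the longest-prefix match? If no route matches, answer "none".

53.120.0.0/14

Entries matching 53.120.37.142:
  52.0.0.0/7 (52.0.0.0 - 53.255.255.255)
  53.64.0.0/10 (53.64.0.0 - 53.127.255.255)
  53.96.0.0/11 (53.96.0.0 - 53.127.255.255)
  53.112.0.0/12 (53.112.0.0 - 53.127.255.255)
  53.120.0.0/14 (53.120.0.0 - 53.123.255.255)
Most specific is 53.120.0.0/14.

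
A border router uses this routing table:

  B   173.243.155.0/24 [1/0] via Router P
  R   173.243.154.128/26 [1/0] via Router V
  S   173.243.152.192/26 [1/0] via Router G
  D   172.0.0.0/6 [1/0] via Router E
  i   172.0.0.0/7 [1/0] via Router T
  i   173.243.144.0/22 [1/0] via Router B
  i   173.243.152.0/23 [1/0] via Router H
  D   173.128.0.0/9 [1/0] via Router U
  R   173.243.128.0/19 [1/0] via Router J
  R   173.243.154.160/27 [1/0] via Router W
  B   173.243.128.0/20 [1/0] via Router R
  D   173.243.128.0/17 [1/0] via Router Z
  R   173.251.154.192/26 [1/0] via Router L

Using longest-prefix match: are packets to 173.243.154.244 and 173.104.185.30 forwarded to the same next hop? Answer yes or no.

no

173.243.154.244: longest match 173.243.128.0/19 -> Router J
173.104.185.30: longest match 172.0.0.0/7 -> Router T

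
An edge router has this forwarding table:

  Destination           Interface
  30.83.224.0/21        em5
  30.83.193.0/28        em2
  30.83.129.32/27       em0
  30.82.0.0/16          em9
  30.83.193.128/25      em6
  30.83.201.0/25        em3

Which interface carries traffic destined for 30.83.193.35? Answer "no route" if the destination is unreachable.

No entry's prefix contains 30.83.193.35; there is no default route.

no route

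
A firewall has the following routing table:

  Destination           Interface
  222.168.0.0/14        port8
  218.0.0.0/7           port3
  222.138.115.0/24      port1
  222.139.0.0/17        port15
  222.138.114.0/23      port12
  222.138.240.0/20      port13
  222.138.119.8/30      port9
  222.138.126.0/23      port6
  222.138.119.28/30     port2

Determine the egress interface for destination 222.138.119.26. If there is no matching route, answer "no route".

no route

No entry's prefix contains 222.138.119.26; there is no default route.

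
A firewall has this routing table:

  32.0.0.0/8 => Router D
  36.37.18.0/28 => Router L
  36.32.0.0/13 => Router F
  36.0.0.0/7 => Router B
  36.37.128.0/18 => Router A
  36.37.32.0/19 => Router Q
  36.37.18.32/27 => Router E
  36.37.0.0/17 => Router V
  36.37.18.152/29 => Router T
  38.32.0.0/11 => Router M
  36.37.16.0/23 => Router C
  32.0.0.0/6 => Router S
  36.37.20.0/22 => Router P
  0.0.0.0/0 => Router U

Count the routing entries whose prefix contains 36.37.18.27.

Prefixes containing 36.37.18.27:
  0.0.0.0/0 (default, matches everything)
  36.0.0.0/7 (36.0.0.0 - 37.255.255.255)
  36.32.0.0/13 (36.32.0.0 - 36.39.255.255)
  36.37.0.0/17 (36.37.0.0 - 36.37.127.255)
Total matching entries: 4.

4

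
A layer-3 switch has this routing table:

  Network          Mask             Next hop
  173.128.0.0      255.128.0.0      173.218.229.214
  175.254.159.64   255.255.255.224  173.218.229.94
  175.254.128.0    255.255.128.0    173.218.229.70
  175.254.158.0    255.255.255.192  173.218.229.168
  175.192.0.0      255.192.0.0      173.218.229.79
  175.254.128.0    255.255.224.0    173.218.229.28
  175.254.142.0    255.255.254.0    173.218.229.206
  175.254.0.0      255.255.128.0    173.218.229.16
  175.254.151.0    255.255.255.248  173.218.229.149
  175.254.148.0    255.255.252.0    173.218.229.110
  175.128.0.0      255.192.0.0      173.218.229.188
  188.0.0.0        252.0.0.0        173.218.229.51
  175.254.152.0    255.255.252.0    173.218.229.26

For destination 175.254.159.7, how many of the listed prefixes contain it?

Prefixes containing 175.254.159.7:
  175.192.0.0/10 (175.192.0.0 - 175.255.255.255)
  175.254.128.0/17 (175.254.128.0 - 175.254.255.255)
  175.254.128.0/19 (175.254.128.0 - 175.254.159.255)
Total matching entries: 3.

3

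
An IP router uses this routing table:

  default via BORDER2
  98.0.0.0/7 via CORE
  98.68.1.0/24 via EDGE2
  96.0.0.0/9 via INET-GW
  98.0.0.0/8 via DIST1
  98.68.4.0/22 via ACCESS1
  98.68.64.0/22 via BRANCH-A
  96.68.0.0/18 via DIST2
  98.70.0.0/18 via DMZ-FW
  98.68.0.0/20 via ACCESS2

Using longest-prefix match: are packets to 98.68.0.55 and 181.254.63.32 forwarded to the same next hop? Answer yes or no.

98.68.0.55: longest match 98.68.0.0/20 -> ACCESS2
181.254.63.32: longest match 0.0.0.0/0 -> BORDER2

no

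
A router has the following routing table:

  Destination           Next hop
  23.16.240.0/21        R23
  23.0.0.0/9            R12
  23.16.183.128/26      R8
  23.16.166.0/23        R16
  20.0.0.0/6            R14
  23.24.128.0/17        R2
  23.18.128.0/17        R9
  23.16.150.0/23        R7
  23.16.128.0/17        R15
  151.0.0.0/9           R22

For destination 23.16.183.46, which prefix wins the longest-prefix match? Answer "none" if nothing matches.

Entries matching 23.16.183.46:
  20.0.0.0/6 (20.0.0.0 - 23.255.255.255)
  23.0.0.0/9 (23.0.0.0 - 23.127.255.255)
  23.16.128.0/17 (23.16.128.0 - 23.16.255.255)
Most specific is 23.16.128.0/17.

23.16.128.0/17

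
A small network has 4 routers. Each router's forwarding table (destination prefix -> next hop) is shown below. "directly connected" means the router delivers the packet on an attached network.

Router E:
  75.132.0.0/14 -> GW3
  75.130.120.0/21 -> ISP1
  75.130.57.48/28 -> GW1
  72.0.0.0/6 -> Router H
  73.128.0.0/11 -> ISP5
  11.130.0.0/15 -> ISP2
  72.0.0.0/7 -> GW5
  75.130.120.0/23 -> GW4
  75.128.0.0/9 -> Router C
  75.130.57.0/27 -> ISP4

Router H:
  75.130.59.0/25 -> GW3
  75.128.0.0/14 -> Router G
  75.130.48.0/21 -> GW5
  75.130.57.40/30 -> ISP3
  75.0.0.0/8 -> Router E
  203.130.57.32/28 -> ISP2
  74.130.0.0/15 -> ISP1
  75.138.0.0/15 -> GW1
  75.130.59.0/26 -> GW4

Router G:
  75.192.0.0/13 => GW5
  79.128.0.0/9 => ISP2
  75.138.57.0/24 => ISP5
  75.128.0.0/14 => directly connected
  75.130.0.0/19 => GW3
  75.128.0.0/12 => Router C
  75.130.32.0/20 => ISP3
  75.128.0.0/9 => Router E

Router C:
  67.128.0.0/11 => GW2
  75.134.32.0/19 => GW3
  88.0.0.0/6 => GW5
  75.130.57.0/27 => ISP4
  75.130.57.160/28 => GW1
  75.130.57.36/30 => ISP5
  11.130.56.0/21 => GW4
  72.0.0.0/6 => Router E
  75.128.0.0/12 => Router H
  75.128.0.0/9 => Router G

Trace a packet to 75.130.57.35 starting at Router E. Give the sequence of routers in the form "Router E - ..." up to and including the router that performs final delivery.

At Router E: longest match for 75.130.57.35 is 75.128.0.0/9 -> Router C
At Router C: longest match for 75.130.57.35 is 75.128.0.0/12 -> Router H
At Router H: longest match for 75.130.57.35 is 75.128.0.0/14 -> Router G
At Router G: longest match for 75.130.57.35 is 75.128.0.0/14 -> directly connected

Router E - Router C - Router H - Router G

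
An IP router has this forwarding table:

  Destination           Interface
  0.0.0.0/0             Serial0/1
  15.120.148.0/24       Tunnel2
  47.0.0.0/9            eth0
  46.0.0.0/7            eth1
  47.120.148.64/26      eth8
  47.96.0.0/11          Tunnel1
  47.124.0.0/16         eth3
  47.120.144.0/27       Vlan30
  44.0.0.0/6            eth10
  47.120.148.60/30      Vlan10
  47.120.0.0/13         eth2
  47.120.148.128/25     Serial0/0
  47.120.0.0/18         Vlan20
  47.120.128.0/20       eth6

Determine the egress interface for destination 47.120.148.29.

Routes whose prefix contains 47.120.148.29:
  0.0.0.0/0 (default, matches everything) -> Serial0/1
  44.0.0.0/6 (44.0.0.0 - 47.255.255.255) -> eth10
  46.0.0.0/7 (46.0.0.0 - 47.255.255.255) -> eth1
  47.0.0.0/9 (47.0.0.0 - 47.127.255.255) -> eth0
  47.96.0.0/11 (47.96.0.0 - 47.127.255.255) -> Tunnel1
  47.120.0.0/13 (47.120.0.0 - 47.127.255.255) -> eth2
More-specific entries that do NOT match:
  47.120.148.60/30 (47.120.148.60 - 47.120.148.63) does not contain 47.120.148.29
  47.120.144.0/27 (47.120.144.0 - 47.120.144.31) does not contain 47.120.148.29
  47.120.148.64/26 (47.120.148.64 - 47.120.148.127) does not contain 47.120.148.29
  47.120.148.128/25 (47.120.148.128 - 47.120.148.255) does not contain 47.120.148.29
  15.120.148.0/24 (15.120.148.0 - 15.120.148.255) does not contain 47.120.148.29
  47.120.128.0/20 (47.120.128.0 - 47.120.143.255) does not contain 47.120.148.29
  47.120.0.0/18 (47.120.0.0 - 47.120.63.255) does not contain 47.120.148.29
  47.124.0.0/16 (47.124.0.0 - 47.124.255.255) does not contain 47.120.148.29
Longest matching prefix is /13 -> interface eth2.

eth2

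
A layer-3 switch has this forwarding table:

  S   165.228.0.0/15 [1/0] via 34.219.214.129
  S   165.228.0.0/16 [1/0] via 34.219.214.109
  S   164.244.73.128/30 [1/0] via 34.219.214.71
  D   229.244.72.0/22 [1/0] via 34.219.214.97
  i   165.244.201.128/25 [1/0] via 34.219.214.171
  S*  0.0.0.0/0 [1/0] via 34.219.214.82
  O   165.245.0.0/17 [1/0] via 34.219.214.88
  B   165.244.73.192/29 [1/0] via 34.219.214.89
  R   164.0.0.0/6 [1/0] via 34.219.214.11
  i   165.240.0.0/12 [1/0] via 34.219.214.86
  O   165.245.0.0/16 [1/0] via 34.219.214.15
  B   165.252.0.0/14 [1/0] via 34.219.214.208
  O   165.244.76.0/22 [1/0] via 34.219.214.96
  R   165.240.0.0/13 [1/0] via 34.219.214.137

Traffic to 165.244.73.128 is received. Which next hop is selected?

34.219.214.137

Routes whose prefix contains 165.244.73.128:
  0.0.0.0/0 (default, matches everything) -> 34.219.214.82
  164.0.0.0/6 (164.0.0.0 - 167.255.255.255) -> 34.219.214.11
  165.240.0.0/12 (165.240.0.0 - 165.255.255.255) -> 34.219.214.86
  165.240.0.0/13 (165.240.0.0 - 165.247.255.255) -> 34.219.214.137
More-specific entries that do NOT match:
  164.244.73.128/30 (164.244.73.128 - 164.244.73.131) does not contain 165.244.73.128
  165.244.73.192/29 (165.244.73.192 - 165.244.73.199) does not contain 165.244.73.128
  165.244.201.128/25 (165.244.201.128 - 165.244.201.255) does not contain 165.244.73.128
  229.244.72.0/22 (229.244.72.0 - 229.244.75.255) does not contain 165.244.73.128
  165.244.76.0/22 (165.244.76.0 - 165.244.79.255) does not contain 165.244.73.128
  165.245.0.0/17 (165.245.0.0 - 165.245.127.255) does not contain 165.244.73.128
  165.228.0.0/16 (165.228.0.0 - 165.228.255.255) does not contain 165.244.73.128
  165.245.0.0/16 (165.245.0.0 - 165.245.255.255) does not contain 165.244.73.128
  165.228.0.0/15 (165.228.0.0 - 165.229.255.255) does not contain 165.244.73.128
  165.252.0.0/14 (165.252.0.0 - 165.255.255.255) does not contain 165.244.73.128
Longest matching prefix is /13 -> next hop 34.219.214.137.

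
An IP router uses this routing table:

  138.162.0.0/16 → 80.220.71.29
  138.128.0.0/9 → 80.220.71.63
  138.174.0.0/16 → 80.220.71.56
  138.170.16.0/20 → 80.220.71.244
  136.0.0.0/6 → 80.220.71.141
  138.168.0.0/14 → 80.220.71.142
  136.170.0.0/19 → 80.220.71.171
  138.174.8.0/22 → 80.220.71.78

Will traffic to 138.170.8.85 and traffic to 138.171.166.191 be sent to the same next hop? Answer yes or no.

138.170.8.85: longest match 138.168.0.0/14 -> 80.220.71.142
138.171.166.191: longest match 138.168.0.0/14 -> 80.220.71.142

yes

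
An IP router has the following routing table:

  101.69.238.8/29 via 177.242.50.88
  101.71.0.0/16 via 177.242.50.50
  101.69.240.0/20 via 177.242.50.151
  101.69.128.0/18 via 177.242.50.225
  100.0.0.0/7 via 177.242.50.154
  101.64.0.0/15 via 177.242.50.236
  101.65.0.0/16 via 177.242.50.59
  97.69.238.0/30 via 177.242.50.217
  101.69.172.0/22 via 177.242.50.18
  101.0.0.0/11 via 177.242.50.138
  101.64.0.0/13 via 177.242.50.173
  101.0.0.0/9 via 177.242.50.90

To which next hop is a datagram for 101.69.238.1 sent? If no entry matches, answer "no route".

177.242.50.173

Routes whose prefix contains 101.69.238.1:
  100.0.0.0/7 (100.0.0.0 - 101.255.255.255) -> 177.242.50.154
  101.0.0.0/9 (101.0.0.0 - 101.127.255.255) -> 177.242.50.90
  101.64.0.0/13 (101.64.0.0 - 101.71.255.255) -> 177.242.50.173
More-specific entries that do NOT match:
  97.69.238.0/30 (97.69.238.0 - 97.69.238.3) does not contain 101.69.238.1
  101.69.238.8/29 (101.69.238.8 - 101.69.238.15) does not contain 101.69.238.1
  101.69.172.0/22 (101.69.172.0 - 101.69.175.255) does not contain 101.69.238.1
  101.69.240.0/20 (101.69.240.0 - 101.69.255.255) does not contain 101.69.238.1
  101.69.128.0/18 (101.69.128.0 - 101.69.191.255) does not contain 101.69.238.1
  101.71.0.0/16 (101.71.0.0 - 101.71.255.255) does not contain 101.69.238.1
  101.65.0.0/16 (101.65.0.0 - 101.65.255.255) does not contain 101.69.238.1
  101.64.0.0/15 (101.64.0.0 - 101.65.255.255) does not contain 101.69.238.1
Longest matching prefix is /13 -> next hop 177.242.50.173.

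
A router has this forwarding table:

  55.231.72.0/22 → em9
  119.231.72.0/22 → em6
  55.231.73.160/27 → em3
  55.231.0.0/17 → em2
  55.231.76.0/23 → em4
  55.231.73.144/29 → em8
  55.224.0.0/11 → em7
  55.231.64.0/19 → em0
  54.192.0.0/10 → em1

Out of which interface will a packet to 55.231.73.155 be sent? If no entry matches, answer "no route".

Routes whose prefix contains 55.231.73.155:
  55.224.0.0/11 (55.224.0.0 - 55.255.255.255) -> em7
  55.231.0.0/17 (55.231.0.0 - 55.231.127.255) -> em2
  55.231.64.0/19 (55.231.64.0 - 55.231.95.255) -> em0
  55.231.72.0/22 (55.231.72.0 - 55.231.75.255) -> em9
More-specific entries that do NOT match:
  55.231.73.144/29 (55.231.73.144 - 55.231.73.151) does not contain 55.231.73.155
  55.231.73.160/27 (55.231.73.160 - 55.231.73.191) does not contain 55.231.73.155
  55.231.76.0/23 (55.231.76.0 - 55.231.77.255) does not contain 55.231.73.155
Longest matching prefix is /22 -> interface em9.

em9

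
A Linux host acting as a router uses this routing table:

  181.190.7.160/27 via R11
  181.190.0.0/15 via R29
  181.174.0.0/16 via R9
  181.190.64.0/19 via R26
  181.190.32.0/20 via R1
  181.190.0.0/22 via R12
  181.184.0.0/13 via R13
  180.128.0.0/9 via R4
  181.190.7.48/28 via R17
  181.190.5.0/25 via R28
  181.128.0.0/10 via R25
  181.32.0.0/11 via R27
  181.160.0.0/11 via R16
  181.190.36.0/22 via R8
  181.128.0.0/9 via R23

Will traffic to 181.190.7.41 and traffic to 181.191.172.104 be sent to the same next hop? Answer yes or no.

181.190.7.41: longest match 181.190.0.0/15 -> R29
181.191.172.104: longest match 181.190.0.0/15 -> R29

yes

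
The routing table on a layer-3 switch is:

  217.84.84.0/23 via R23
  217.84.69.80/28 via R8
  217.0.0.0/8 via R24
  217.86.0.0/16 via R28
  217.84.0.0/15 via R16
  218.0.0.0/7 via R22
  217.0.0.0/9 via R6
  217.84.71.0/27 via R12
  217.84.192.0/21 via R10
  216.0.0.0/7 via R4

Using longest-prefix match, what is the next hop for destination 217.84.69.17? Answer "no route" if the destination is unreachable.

R16

Routes whose prefix contains 217.84.69.17:
  216.0.0.0/7 (216.0.0.0 - 217.255.255.255) -> R4
  217.0.0.0/8 (217.0.0.0 - 217.255.255.255) -> R24
  217.0.0.0/9 (217.0.0.0 - 217.127.255.255) -> R6
  217.84.0.0/15 (217.84.0.0 - 217.85.255.255) -> R16
More-specific entries that do NOT match:
  217.84.69.80/28 (217.84.69.80 - 217.84.69.95) does not contain 217.84.69.17
  217.84.71.0/27 (217.84.71.0 - 217.84.71.31) does not contain 217.84.69.17
  217.84.84.0/23 (217.84.84.0 - 217.84.85.255) does not contain 217.84.69.17
  217.84.192.0/21 (217.84.192.0 - 217.84.199.255) does not contain 217.84.69.17
  217.86.0.0/16 (217.86.0.0 - 217.86.255.255) does not contain 217.84.69.17
Longest matching prefix is /15 -> next hop R16.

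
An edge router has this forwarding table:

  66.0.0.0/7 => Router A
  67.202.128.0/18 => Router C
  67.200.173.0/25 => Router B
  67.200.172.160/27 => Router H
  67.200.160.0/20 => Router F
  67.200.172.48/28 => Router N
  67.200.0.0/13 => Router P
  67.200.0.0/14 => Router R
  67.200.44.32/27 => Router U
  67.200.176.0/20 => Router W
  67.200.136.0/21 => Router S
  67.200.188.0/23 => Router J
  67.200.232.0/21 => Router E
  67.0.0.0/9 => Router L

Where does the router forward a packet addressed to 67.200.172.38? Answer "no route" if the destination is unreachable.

Routes whose prefix contains 67.200.172.38:
  66.0.0.0/7 (66.0.0.0 - 67.255.255.255) -> Router A
  67.200.0.0/13 (67.200.0.0 - 67.207.255.255) -> Router P
  67.200.0.0/14 (67.200.0.0 - 67.203.255.255) -> Router R
  67.200.160.0/20 (67.200.160.0 - 67.200.175.255) -> Router F
More-specific entries that do NOT match:
  67.200.172.48/28 (67.200.172.48 - 67.200.172.63) does not contain 67.200.172.38
  67.200.172.160/27 (67.200.172.160 - 67.200.172.191) does not contain 67.200.172.38
  67.200.44.32/27 (67.200.44.32 - 67.200.44.63) does not contain 67.200.172.38
  67.200.173.0/25 (67.200.173.0 - 67.200.173.127) does not contain 67.200.172.38
  67.200.188.0/23 (67.200.188.0 - 67.200.189.255) does not contain 67.200.172.38
  67.200.136.0/21 (67.200.136.0 - 67.200.143.255) does not contain 67.200.172.38
  67.200.232.0/21 (67.200.232.0 - 67.200.239.255) does not contain 67.200.172.38
Longest matching prefix is /20 -> next hop Router F.

Router F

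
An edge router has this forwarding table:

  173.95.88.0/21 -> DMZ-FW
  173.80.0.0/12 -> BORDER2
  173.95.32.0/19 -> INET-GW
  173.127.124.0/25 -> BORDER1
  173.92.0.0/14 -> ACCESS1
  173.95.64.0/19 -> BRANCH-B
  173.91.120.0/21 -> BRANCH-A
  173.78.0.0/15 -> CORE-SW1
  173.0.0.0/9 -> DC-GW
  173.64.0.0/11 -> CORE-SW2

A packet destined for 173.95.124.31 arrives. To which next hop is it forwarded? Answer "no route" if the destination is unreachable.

Routes whose prefix contains 173.95.124.31:
  173.0.0.0/9 (173.0.0.0 - 173.127.255.255) -> DC-GW
  173.64.0.0/11 (173.64.0.0 - 173.95.255.255) -> CORE-SW2
  173.80.0.0/12 (173.80.0.0 - 173.95.255.255) -> BORDER2
  173.92.0.0/14 (173.92.0.0 - 173.95.255.255) -> ACCESS1
More-specific entries that do NOT match:
  173.127.124.0/25 (173.127.124.0 - 173.127.124.127) does not contain 173.95.124.31
  173.95.88.0/21 (173.95.88.0 - 173.95.95.255) does not contain 173.95.124.31
  173.91.120.0/21 (173.91.120.0 - 173.91.127.255) does not contain 173.95.124.31
  173.95.32.0/19 (173.95.32.0 - 173.95.63.255) does not contain 173.95.124.31
  173.95.64.0/19 (173.95.64.0 - 173.95.95.255) does not contain 173.95.124.31
  173.78.0.0/15 (173.78.0.0 - 173.79.255.255) does not contain 173.95.124.31
Longest matching prefix is /14 -> next hop ACCESS1.

ACCESS1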